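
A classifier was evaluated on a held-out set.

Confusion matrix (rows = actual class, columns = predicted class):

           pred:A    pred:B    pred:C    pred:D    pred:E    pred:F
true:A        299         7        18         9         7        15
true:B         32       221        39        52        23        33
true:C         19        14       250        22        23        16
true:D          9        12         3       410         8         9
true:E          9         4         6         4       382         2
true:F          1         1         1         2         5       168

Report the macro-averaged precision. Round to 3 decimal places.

0.803

Per-class precision (TP/(TP+FP)):
  A: TP=299, FP=32+19+9+9+1=70 → 299/369 = 0.8103
  B: TP=221, FP=7+14+12+4+1=38 → 221/259 = 0.8533
  C: TP=250, FP=18+39+3+6+1=67 → 250/317 = 0.7886
  D: TP=410, FP=9+52+22+4+2=89 → 410/499 = 0.8216
  E: TP=382, FP=7+23+23+8+5=66 → 382/448 = 0.8527
  F: TP=168, FP=15+33+16+9+2=75 → 168/243 = 0.6914
Macro-precision = mean = (0.8103 + 0.8533 + 0.7886 + 0.8216 + 0.8527 + 0.6914) / 6 = 0.803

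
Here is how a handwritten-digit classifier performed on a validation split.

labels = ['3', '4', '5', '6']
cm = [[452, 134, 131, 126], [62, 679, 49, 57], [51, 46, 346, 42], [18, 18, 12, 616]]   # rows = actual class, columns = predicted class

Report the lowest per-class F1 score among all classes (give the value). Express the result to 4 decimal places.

Per-class F1 score (2·TP/(2·TP+FP+FN)):
  3: TP=452, FP=62+51+18=131, FN=134+131+126=391 → 904/1426 = 0.63394
  4: TP=679, FP=134+46+18=198, FN=62+49+57=168 → 1358/1724 = 0.78770
  5: TP=346, FP=131+49+12=192, FN=51+46+42=139 → 692/1023 = 0.67644
  6: TP=616, FP=126+57+42=225, FN=18+18+12=48 → 1232/1505 = 0.81860
Lowest is class '3' with F1 score = 0.6339.

0.6339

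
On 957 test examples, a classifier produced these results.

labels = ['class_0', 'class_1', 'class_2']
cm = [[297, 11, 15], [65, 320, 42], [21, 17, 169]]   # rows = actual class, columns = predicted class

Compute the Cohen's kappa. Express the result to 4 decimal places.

Observed agreement pₒ = trace/N = 786/957 = 0.82132
Expected agreement pₑ = Σ (rowᵢ·colᵢ)/N² = (323·383 + 427·348 + 207·226)/957² = 0.34841
κ = (pₒ − pₑ)/(1 − pₑ) = (0.82132 − 0.34841)/(1 − 0.34841) = 0.7258

0.7258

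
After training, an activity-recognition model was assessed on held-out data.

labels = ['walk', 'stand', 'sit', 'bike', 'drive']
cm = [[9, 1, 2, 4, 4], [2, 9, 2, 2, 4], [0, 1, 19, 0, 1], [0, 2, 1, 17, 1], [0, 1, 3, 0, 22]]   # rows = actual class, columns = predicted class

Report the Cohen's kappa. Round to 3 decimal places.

Observed agreement pₒ = trace/N = 76/107 = 0.7103
Expected agreement pₑ = Σ (rowᵢ·colᵢ)/N² = (20·11 + 19·14 + 21·27 + 21·23 + 26·32)/107² = 0.2068
κ = (pₒ − pₑ)/(1 − pₑ) = (0.7103 − 0.2068)/(1 − 0.2068) = 0.635

0.635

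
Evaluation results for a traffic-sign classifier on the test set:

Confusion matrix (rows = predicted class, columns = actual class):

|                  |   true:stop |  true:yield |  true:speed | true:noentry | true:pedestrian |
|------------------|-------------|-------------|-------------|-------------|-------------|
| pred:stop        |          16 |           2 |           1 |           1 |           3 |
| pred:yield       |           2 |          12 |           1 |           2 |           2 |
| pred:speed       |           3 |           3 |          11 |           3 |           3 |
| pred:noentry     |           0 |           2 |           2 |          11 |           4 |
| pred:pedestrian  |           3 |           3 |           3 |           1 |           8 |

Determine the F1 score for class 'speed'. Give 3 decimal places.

0.537

Take TP from the diagonal, FP from the rest of the 'speed' prediction marginal, FN from the rest of the 'speed' actual marginal.
F1 score = 2·TP/(2·TP+FP+FN).
speed: TP=11, FP=3+3+3+3=12, FN=1+1+2+3=7 → 22/41 = 0.5366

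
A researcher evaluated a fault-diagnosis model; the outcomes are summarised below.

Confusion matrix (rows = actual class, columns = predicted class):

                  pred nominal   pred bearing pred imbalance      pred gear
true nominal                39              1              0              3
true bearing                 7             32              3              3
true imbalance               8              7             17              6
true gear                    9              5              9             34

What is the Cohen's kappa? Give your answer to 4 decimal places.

Observed agreement pₒ = trace/N = 122/183 = 0.66667
Expected agreement pₑ = Σ (rowᵢ·colᵢ)/N² = (43·63 + 45·45 + 38·29 + 57·46)/183² = 0.25256
κ = (pₒ − pₑ)/(1 − pₑ) = (0.66667 − 0.25256)/(1 − 0.25256) = 0.5540

0.5540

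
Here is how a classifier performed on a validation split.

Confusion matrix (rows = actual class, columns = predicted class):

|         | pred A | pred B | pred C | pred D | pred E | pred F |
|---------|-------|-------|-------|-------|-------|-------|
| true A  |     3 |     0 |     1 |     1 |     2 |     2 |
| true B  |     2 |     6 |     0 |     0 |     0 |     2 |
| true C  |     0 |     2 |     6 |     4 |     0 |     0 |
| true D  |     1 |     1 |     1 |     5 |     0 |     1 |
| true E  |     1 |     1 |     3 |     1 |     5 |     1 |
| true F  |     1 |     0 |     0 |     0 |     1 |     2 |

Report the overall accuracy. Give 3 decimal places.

0.482

Accuracy = trace / total = (3+6+6+5+5+2=27) / 56 = 27/56 = 0.482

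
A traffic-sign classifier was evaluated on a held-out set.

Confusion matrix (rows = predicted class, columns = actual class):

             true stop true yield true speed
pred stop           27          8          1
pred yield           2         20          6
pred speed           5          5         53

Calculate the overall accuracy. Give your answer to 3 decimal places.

Accuracy = trace / total = (27+20+53=100) / 127 = 100/127 = 0.787

0.787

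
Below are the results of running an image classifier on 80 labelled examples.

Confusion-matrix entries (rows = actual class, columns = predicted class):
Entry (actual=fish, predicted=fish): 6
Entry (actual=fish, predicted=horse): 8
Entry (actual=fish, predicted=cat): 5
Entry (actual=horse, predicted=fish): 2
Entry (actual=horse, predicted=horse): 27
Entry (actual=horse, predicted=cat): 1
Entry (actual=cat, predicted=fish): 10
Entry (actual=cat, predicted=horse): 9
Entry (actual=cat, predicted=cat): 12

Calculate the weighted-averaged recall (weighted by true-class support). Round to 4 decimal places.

0.5625

Per-class recall (TP/(TP+FN)):
  fish: TP=6, FN=8+5=13 → 6/19 = 0.31579
  horse: TP=27, FN=2+1=3 → 27/30 = 0.90000
  cat: TP=12, FN=10+9=19 → 12/31 = 0.38710
Weighted-recall = Σ (supportᵢ/N)·recallᵢ with N=80: (19/80)·0.31579 + (30/80)·0.90000 + (31/80)·0.38710 = 0.5625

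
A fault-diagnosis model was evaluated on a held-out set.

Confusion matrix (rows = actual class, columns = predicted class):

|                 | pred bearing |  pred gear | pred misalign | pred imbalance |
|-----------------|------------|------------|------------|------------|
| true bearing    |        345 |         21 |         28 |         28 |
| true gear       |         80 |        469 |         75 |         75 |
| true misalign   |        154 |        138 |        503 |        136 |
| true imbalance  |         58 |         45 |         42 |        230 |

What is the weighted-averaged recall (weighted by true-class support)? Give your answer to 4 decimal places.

Per-class recall (TP/(TP+FN)):
  bearing: TP=345, FN=21+28+28=77 → 345/422 = 0.81754
  gear: TP=469, FN=80+75+75=230 → 469/699 = 0.67096
  misalign: TP=503, FN=154+138+136=428 → 503/931 = 0.54028
  imbalance: TP=230, FN=58+45+42=145 → 230/375 = 0.61333
Weighted-recall = Σ (supportᵢ/N)·recallᵢ with N=2427: (422/2427)·0.81754 + (699/2427)·0.67096 + (931/2427)·0.54028 + (375/2427)·0.61333 = 0.6374

0.6374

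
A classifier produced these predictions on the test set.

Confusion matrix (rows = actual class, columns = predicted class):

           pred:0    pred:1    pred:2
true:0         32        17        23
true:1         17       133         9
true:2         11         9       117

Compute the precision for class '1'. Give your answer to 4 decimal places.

0.8365

One-vs-rest for '1': TP = diagonal; FP = other classes predicted '1'; FN = '1' predicted as other.
precision = TP/(TP+FP).
1: TP=133, FP=17+9=26 → 133/159 = 0.83648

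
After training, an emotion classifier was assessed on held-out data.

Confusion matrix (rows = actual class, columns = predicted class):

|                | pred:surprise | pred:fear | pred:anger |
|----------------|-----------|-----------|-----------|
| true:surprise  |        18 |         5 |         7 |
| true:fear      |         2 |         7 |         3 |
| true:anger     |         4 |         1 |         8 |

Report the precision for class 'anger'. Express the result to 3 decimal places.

Treat 'anger' as positive and all other classes as negative.
precision = TP/(TP+FP).
anger: TP=8, FP=7+3=10 → 8/18 = 0.4444

0.444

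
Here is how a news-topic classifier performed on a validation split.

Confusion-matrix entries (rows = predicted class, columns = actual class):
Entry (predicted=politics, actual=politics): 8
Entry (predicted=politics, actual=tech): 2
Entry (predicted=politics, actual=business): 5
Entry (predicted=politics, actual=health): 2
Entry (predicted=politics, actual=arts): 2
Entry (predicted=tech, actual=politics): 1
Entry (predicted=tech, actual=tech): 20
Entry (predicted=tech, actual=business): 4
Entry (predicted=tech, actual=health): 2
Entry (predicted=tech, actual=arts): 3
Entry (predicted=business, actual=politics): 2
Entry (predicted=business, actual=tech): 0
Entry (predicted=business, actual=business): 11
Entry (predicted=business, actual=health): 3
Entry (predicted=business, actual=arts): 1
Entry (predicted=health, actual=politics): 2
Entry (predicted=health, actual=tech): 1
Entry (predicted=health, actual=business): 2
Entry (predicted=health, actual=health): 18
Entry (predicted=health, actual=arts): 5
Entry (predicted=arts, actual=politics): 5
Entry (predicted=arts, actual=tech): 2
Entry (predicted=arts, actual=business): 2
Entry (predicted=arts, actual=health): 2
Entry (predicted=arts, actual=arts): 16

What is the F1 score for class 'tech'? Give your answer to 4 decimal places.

One-vs-rest for 'tech': TP = diagonal; FP = other classes predicted 'tech'; FN = 'tech' predicted as other.
F1 score = 2·TP/(2·TP+FP+FN).
tech: TP=20, FP=1+4+2+3=10, FN=2+0+1+2=5 → 40/55 = 0.72727

0.7273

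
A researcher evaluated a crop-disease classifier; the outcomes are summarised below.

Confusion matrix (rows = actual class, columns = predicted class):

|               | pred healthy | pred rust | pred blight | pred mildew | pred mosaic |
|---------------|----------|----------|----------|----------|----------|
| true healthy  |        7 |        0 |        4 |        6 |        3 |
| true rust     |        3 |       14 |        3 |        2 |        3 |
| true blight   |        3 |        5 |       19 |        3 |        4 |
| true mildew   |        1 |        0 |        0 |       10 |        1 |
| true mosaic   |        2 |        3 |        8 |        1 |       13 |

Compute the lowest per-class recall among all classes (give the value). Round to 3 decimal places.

0.350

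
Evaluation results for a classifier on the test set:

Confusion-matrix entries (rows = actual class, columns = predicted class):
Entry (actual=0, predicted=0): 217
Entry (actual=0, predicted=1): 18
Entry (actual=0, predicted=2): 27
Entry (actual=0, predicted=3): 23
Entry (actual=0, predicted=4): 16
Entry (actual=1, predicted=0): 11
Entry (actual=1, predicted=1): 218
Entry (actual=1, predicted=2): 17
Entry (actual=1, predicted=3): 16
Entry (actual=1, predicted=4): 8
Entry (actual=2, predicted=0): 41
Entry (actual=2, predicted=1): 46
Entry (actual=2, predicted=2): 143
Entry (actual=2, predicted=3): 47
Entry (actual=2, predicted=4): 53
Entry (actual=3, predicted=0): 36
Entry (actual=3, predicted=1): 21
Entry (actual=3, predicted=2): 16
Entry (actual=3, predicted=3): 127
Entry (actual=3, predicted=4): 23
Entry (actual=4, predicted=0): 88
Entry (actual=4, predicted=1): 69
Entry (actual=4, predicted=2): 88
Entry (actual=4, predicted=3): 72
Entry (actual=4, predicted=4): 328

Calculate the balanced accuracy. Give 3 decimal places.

0.608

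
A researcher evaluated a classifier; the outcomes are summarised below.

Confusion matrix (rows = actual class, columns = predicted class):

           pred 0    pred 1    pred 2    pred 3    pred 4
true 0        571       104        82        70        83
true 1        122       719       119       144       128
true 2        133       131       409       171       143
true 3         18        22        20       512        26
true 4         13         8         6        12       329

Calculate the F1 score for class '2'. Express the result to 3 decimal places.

F1 score = 2·TP/(2·TP+FP+FN).
2: TP=409, FP=82+119+20+6=227, FN=133+131+171+143=578 → 818/1623 = 0.5040

0.504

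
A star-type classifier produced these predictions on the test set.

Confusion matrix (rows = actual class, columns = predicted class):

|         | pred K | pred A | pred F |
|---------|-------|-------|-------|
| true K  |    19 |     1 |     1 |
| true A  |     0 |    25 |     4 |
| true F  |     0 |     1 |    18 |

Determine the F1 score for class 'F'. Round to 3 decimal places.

One-vs-rest for 'F': TP = diagonal; FP = other classes predicted 'F'; FN = 'F' predicted as other.
F1 score = 2·TP/(2·TP+FP+FN).
F: TP=18, FP=1+4=5, FN=0+1=1 → 36/42 = 0.8571

0.857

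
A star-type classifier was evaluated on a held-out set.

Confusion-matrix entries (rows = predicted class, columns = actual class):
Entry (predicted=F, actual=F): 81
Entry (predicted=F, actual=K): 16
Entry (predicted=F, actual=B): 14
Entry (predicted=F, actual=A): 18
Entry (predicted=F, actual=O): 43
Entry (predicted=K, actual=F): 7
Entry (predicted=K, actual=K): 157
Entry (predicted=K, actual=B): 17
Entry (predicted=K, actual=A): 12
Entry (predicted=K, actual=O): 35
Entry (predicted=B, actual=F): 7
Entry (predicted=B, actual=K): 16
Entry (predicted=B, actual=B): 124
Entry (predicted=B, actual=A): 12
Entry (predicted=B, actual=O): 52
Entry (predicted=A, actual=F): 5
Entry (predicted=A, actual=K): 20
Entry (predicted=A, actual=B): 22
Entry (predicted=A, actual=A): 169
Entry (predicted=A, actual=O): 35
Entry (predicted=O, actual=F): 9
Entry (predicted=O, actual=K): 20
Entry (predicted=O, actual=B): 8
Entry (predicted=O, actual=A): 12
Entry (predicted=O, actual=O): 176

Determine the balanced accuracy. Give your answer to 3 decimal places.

0.675

Balanced accuracy = mean of per-class recall.
  F: recall = 81/109 = 0.7431
  K: recall = 157/229 = 0.6856
  B: recall = 124/185 = 0.6703
  A: recall = 169/223 = 0.7578
  O: recall = 176/341 = 0.5161
Mean = (0.7431 + 0.6856 + 0.6703 + 0.7578 + 0.5161) / 5 = 0.675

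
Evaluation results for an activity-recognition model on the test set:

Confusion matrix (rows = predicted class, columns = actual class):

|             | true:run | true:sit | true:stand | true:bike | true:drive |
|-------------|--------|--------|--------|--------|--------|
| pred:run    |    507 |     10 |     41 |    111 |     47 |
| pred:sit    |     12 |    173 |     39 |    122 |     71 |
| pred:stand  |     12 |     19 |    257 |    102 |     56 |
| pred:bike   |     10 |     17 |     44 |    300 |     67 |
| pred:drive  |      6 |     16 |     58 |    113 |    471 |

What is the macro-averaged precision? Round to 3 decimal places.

0.619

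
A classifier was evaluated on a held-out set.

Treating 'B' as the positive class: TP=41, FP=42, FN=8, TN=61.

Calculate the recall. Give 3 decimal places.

Recall = TP/(TP+FN) = 41/(41+8) = 41/49 = 0.837

0.837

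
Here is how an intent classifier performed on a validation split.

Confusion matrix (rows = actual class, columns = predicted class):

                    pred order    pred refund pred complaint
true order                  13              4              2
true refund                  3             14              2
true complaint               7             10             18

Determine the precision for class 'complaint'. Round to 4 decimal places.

0.8182

Treat 'complaint' as positive and all other classes as negative.
precision = TP/(TP+FP).
complaint: TP=18, FP=2+2=4 → 18/22 = 0.81818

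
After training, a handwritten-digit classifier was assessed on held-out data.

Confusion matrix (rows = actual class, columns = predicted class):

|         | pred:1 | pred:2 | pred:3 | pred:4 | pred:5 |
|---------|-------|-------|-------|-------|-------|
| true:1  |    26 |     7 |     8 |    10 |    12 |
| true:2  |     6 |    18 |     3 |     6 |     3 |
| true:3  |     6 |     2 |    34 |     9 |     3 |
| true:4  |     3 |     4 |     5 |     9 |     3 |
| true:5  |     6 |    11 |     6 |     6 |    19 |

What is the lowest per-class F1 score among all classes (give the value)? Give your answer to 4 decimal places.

0.2813

Per-class F1 score (2·TP/(2·TP+FP+FN)):
  1: TP=26, FP=6+6+3+6=21, FN=7+8+10+12=37 → 52/110 = 0.47273
  2: TP=18, FP=7+2+4+11=24, FN=6+3+6+3=18 → 36/78 = 0.46154
  3: TP=34, FP=8+3+5+6=22, FN=6+2+9+3=20 → 68/110 = 0.61818
  4: TP=9, FP=10+6+9+6=31, FN=3+4+5+3=15 → 18/64 = 0.28125
  5: TP=19, FP=12+3+3+3=21, FN=6+11+6+6=29 → 38/88 = 0.43182
Lowest is class '4' with F1 score = 0.2813.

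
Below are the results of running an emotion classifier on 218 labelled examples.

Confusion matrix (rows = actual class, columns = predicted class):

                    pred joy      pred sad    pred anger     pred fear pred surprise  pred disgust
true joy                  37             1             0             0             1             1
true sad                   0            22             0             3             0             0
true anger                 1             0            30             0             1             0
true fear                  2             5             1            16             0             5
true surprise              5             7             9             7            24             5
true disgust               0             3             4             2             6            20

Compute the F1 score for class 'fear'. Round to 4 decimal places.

F1 score = 2·TP/(2·TP+FP+FN).
fear: TP=16, FP=0+3+0+7+2=12, FN=2+5+1+0+5=13 → 32/57 = 0.56140

0.5614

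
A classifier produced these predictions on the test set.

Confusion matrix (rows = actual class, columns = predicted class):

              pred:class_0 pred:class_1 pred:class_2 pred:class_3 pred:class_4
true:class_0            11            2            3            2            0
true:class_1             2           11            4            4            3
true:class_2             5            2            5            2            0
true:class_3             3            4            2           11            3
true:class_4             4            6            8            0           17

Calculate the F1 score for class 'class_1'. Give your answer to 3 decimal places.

F1 score = 2·TP/(2·TP+FP+FN).
class_1: TP=11, FP=2+2+4+6=14, FN=2+4+4+3=13 → 22/49 = 0.4490

0.449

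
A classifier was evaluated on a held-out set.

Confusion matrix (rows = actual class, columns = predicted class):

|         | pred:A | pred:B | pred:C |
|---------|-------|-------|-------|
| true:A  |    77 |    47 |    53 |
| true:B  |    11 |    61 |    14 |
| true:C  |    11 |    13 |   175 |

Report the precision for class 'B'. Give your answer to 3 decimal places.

0.504

One-vs-rest for 'B': TP = diagonal; FP = other classes predicted 'B'; FN = 'B' predicted as other.
precision = TP/(TP+FP).
B: TP=61, FP=47+13=60 → 61/121 = 0.5041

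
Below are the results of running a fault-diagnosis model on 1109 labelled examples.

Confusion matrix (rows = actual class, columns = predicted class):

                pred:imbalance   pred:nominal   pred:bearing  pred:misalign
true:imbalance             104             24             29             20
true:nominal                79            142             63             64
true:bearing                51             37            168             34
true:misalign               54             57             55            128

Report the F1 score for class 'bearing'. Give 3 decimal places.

Take TP from the diagonal, FP from the rest of the 'bearing' prediction marginal, FN from the rest of the 'bearing' actual marginal.
F1 score = 2·TP/(2·TP+FP+FN).
bearing: TP=168, FP=29+63+55=147, FN=51+37+34=122 → 336/605 = 0.5554

0.555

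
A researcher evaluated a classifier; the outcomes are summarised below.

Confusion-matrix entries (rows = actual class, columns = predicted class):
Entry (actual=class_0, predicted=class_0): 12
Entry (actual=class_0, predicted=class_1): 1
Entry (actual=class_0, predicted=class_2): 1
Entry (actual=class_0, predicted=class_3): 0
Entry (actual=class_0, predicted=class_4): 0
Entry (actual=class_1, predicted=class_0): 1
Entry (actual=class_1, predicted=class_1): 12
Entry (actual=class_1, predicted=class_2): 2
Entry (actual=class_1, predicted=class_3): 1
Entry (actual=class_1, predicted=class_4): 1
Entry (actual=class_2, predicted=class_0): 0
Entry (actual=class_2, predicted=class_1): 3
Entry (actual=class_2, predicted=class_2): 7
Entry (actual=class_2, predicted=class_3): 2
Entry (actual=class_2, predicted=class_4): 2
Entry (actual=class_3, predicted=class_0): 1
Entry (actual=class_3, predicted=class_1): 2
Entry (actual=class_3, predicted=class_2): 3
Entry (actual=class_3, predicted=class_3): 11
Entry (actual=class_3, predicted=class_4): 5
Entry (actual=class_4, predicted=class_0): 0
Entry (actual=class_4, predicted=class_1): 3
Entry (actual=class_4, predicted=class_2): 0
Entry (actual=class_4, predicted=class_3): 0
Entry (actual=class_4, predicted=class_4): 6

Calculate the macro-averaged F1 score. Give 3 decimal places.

0.628

Per-class F1 score (2·TP/(2·TP+FP+FN)):
  class_0: TP=12, FP=1+0+1+0=2, FN=1+1+0+0=2 → 24/28 = 0.8571
  class_1: TP=12, FP=1+3+2+3=9, FN=1+2+1+1=5 → 24/38 = 0.6316
  class_2: TP=7, FP=1+2+3+0=6, FN=0+3+2+2=7 → 14/27 = 0.5185
  class_3: TP=11, FP=0+1+2+0=3, FN=1+2+3+5=11 → 22/36 = 0.6111
  class_4: TP=6, FP=0+1+2+5=8, FN=0+3+0+0=3 → 12/23 = 0.5217
Macro-F1 score = mean = (0.8571 + 0.6316 + 0.5185 + 0.6111 + 0.5217) / 5 = 0.628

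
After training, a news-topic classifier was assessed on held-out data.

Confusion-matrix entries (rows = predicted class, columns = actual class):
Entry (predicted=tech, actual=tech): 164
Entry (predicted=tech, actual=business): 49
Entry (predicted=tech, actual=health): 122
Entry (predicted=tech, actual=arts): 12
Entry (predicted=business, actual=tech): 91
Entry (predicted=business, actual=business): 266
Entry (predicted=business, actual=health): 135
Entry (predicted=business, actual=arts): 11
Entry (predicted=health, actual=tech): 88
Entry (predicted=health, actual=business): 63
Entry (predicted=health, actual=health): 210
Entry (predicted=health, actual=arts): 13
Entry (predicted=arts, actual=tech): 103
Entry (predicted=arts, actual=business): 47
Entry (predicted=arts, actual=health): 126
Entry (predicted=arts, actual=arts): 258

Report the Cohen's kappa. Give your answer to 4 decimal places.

Observed agreement pₒ = trace/N = 898/1758 = 0.51081
Expected agreement pₑ = Σ (rowᵢ·colᵢ)/N² = (446·347 + 425·503 + 593·374 + 294·534)/1758² = 0.24181
κ = (pₒ − pₑ)/(1 − pₑ) = (0.51081 − 0.24181)/(1 − 0.24181) = 0.3548

0.3548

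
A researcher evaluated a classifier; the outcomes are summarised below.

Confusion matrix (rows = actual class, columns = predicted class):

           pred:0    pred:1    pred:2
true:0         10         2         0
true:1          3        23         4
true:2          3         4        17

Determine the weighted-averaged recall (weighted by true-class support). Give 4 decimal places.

0.7576

Per-class recall (TP/(TP+FN)):
  0: TP=10, FN=2+0=2 → 10/12 = 0.83333
  1: TP=23, FN=3+4=7 → 23/30 = 0.76667
  2: TP=17, FN=3+4=7 → 17/24 = 0.70833
Weighted-recall = Σ (supportᵢ/N)·recallᵢ with N=66: (12/66)·0.83333 + (30/66)·0.76667 + (24/66)·0.70833 = 0.7576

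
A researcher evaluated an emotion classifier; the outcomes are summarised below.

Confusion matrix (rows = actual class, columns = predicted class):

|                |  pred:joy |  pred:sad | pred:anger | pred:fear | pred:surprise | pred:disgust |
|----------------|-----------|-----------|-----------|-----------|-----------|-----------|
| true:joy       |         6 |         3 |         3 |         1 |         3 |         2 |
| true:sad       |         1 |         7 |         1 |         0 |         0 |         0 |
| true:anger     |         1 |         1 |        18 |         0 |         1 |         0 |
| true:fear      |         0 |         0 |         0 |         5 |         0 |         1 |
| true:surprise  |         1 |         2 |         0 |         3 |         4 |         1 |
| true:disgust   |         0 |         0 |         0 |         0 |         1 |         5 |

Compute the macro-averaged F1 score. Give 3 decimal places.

0.609

Per-class F1 score (2·TP/(2·TP+FP+FN)):
  joy: TP=6, FP=1+1+0+1+0=3, FN=3+3+1+3+2=12 → 12/27 = 0.4444
  sad: TP=7, FP=3+1+0+2+0=6, FN=1+1+0+0+0=2 → 14/22 = 0.6364
  anger: TP=18, FP=3+1+0+0+0=4, FN=1+1+0+1+0=3 → 36/43 = 0.8372
  fear: TP=5, FP=1+0+0+3+0=4, FN=0+0+0+0+1=1 → 10/15 = 0.6667
  surprise: TP=4, FP=3+0+1+0+1=5, FN=1+2+0+3+1=7 → 8/20 = 0.4000
  disgust: TP=5, FP=2+0+0+1+1=4, FN=0+0+0+0+1=1 → 10/15 = 0.6667
Macro-F1 score = mean = (0.4444 + 0.6364 + 0.8372 + 0.6667 + 0.4000 + 0.6667) / 6 = 0.609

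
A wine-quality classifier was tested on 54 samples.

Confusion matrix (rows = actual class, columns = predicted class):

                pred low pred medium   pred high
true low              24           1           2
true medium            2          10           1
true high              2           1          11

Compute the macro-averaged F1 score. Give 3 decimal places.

0.819

Per-class F1 score (2·TP/(2·TP+FP+FN)):
  low: TP=24, FP=2+2=4, FN=1+2=3 → 48/55 = 0.8727
  medium: TP=10, FP=1+1=2, FN=2+1=3 → 20/25 = 0.8000
  high: TP=11, FP=2+1=3, FN=2+1=3 → 22/28 = 0.7857
Macro-F1 score = mean = (0.8727 + 0.8000 + 0.7857) / 3 = 0.819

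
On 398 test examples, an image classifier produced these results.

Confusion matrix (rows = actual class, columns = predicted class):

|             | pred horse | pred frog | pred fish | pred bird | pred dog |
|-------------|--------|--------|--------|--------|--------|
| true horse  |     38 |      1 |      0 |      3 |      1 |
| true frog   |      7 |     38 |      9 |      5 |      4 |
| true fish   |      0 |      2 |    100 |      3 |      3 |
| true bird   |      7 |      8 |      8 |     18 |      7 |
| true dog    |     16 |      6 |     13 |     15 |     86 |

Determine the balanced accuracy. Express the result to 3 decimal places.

Balanced accuracy = mean of per-class recall.
  horse: recall = 38/43 = 0.8837
  frog: recall = 38/63 = 0.6032
  fish: recall = 100/108 = 0.9259
  bird: recall = 18/48 = 0.3750
  dog: recall = 86/136 = 0.6324
Mean = (0.8837 + 0.6032 + 0.9259 + 0.3750 + 0.6324) / 5 = 0.684

0.684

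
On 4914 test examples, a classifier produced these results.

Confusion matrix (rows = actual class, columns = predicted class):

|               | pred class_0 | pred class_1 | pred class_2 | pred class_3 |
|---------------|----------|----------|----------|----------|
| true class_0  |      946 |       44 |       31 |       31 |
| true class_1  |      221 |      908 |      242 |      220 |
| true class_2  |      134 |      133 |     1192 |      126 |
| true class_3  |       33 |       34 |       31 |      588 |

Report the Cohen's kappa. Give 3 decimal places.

Observed agreement pₒ = trace/N = 3634/4914 = 0.7395
Expected agreement pₑ = Σ (rowᵢ·colᵢ)/N² = (1052·1334 + 1591·1119 + 1585·1496 + 686·965)/4914² = 0.2575
κ = (pₒ − pₑ)/(1 − pₑ) = (0.7395 − 0.2575)/(1 − 0.2575) = 0.649

0.649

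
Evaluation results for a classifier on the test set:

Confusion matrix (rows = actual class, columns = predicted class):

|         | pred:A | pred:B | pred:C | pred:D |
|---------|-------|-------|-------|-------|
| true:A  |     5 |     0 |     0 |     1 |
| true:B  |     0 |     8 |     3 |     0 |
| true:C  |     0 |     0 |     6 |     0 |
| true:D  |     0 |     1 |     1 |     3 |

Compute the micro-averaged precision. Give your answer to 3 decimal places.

Micro-averaging pools counts across classes: ΣTP=22, ΣFP=6, ΣFN=6.
Micro-precision = TP/(TP+FP) on pooled counts = 0.786 (equals overall accuracy in single-label multiclass).

0.786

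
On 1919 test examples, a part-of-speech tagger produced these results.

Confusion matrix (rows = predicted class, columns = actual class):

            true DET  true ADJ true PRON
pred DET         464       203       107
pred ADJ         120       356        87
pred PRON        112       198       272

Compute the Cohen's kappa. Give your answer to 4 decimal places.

Observed agreement pₒ = trace/N = 1092/1919 = 0.56905
Expected agreement pₑ = Σ (rowᵢ·colᵢ)/N² = (696·774 + 757·563 + 466·582)/1919² = 0.33567
κ = (pₒ − pₑ)/(1 − pₑ) = (0.56905 − 0.33567)/(1 − 0.33567) = 0.3513

0.3513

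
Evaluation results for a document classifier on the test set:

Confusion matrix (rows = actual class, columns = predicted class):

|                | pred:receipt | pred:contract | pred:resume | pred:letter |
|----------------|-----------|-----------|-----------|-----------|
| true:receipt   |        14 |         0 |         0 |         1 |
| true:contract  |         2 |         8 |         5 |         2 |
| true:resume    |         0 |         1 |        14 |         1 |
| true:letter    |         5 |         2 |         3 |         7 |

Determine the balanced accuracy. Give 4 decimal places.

Balanced accuracy = mean of per-class recall.
  receipt: recall = 14/15 = 0.93333
  contract: recall = 8/17 = 0.47059
  resume: recall = 14/16 = 0.87500
  letter: recall = 7/17 = 0.41176
Mean = (0.93333 + 0.47059 + 0.87500 + 0.41176) / 4 = 0.6727

0.6727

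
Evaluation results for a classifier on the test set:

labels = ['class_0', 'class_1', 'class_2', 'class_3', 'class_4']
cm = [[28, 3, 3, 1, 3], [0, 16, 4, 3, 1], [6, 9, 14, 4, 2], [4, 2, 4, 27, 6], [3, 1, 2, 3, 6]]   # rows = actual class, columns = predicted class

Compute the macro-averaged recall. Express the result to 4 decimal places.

Per-class recall (TP/(TP+FN)):
  class_0: TP=28, FN=3+3+1+3=10 → 28/38 = 0.73684
  class_1: TP=16, FN=0+4+3+1=8 → 16/24 = 0.66667
  class_2: TP=14, FN=6+9+4+2=21 → 14/35 = 0.40000
  class_3: TP=27, FN=4+2+4+6=16 → 27/43 = 0.62791
  class_4: TP=6, FN=3+1+2+3=9 → 6/15 = 0.40000
Macro-recall = mean = (0.73684 + 0.66667 + 0.40000 + 0.62791 + 0.40000) / 5 = 0.5663

0.5663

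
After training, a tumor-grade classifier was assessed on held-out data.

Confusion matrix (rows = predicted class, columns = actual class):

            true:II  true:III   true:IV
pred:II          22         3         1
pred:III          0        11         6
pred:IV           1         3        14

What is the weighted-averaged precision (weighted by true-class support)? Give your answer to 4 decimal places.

0.7671

Per-class precision (TP/(TP+FP)):
  II: TP=22, FP=3+1=4 → 22/26 = 0.84615
  III: TP=11, FP=0+6=6 → 11/17 = 0.64706
  IV: TP=14, FP=1+3=4 → 14/18 = 0.77778
Weighted-precision = Σ (supportᵢ/N)·precisionᵢ with N=61: (23/61)·0.84615 + (17/61)·0.64706 + (21/61)·0.77778 = 0.7671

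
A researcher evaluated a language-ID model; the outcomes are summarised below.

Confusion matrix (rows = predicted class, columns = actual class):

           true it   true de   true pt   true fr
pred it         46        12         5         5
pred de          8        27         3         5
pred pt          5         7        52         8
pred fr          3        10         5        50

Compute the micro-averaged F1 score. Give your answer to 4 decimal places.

Micro-averaging pools counts across classes: ΣTP=175, ΣFP=76, ΣFN=76.
Micro-F1 score = 2·TP/(2·TP+FP+FN) on pooled counts = 0.6972 (equals overall accuracy in single-label multiclass).

0.6972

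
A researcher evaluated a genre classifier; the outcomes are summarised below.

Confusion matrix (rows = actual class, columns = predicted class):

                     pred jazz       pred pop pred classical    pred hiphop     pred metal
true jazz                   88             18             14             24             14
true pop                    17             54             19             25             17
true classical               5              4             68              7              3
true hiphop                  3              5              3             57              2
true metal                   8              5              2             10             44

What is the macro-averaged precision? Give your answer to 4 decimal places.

0.6020

Per-class precision (TP/(TP+FP)):
  jazz: TP=88, FP=17+5+3+8=33 → 88/121 = 0.72727
  pop: TP=54, FP=18+4+5+5=32 → 54/86 = 0.62791
  classical: TP=68, FP=14+19+3+2=38 → 68/106 = 0.64151
  hiphop: TP=57, FP=24+25+7+10=66 → 57/123 = 0.46341
  metal: TP=44, FP=14+17+3+2=36 → 44/80 = 0.55000
Macro-precision = mean = (0.72727 + 0.62791 + 0.64151 + 0.46341 + 0.55000) / 5 = 0.6020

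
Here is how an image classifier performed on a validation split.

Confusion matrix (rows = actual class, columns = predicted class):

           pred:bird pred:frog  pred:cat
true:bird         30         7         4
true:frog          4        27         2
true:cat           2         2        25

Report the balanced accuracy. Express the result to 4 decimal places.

0.8040

Balanced accuracy = mean of per-class recall.
  bird: recall = 30/41 = 0.73171
  frog: recall = 27/33 = 0.81818
  cat: recall = 25/29 = 0.86207
Mean = (0.73171 + 0.81818 + 0.86207) / 3 = 0.8040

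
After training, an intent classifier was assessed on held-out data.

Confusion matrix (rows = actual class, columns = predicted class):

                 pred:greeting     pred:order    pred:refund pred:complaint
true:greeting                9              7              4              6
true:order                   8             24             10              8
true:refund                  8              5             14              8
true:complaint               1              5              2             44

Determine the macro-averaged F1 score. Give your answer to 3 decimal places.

0.513

Per-class F1 score (2·TP/(2·TP+FP+FN)):
  greeting: TP=9, FP=8+8+1=17, FN=7+4+6=17 → 18/52 = 0.3462
  order: TP=24, FP=7+5+5=17, FN=8+10+8=26 → 48/91 = 0.5275
  refund: TP=14, FP=4+10+2=16, FN=8+5+8=21 → 28/65 = 0.4308
  complaint: TP=44, FP=6+8+8=22, FN=1+5+2=8 → 88/118 = 0.7458
Macro-F1 score = mean = (0.3462 + 0.5275 + 0.4308 + 0.7458) / 4 = 0.513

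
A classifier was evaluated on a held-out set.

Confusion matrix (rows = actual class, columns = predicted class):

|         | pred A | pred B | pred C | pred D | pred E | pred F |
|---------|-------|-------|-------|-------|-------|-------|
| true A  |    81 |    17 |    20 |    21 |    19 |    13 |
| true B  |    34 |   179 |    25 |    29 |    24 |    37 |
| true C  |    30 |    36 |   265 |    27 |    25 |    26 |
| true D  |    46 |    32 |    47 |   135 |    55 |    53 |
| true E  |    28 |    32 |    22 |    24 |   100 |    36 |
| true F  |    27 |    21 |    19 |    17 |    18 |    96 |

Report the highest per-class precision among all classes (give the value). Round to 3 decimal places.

Per-class precision (TP/(TP+FP)):
  A: TP=81, FP=34+30+46+28+27=165 → 81/246 = 0.3293
  B: TP=179, FP=17+36+32+32+21=138 → 179/317 = 0.5647
  C: TP=265, FP=20+25+47+22+19=133 → 265/398 = 0.6658
  D: TP=135, FP=21+29+27+24+17=118 → 135/253 = 0.5336
  E: TP=100, FP=19+24+25+55+18=141 → 100/241 = 0.4149
  F: TP=96, FP=13+37+26+53+36=165 → 96/261 = 0.3678
Highest is class 'C' with precision = 0.666.

0.666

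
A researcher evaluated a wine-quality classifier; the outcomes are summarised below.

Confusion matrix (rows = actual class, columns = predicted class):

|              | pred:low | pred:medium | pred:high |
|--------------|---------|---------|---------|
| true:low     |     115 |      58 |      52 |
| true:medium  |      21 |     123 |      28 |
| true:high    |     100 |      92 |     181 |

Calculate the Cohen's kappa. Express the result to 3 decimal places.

0.317

Observed agreement pₒ = trace/N = 419/770 = 0.5442
Expected agreement pₑ = Σ (rowᵢ·colᵢ)/N² = (225·236 + 172·273 + 373·261)/770² = 0.3330
κ = (pₒ − pₑ)/(1 − pₑ) = (0.5442 − 0.3330)/(1 − 0.3330) = 0.317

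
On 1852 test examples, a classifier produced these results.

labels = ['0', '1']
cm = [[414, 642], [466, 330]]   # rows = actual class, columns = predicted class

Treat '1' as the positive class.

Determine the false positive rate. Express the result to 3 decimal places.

FPR = FP/(FP+TN) = 642/(642+414) = 0.608

0.608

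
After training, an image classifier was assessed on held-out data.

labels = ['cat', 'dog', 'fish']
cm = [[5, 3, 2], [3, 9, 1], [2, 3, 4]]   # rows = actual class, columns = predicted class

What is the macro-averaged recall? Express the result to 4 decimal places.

Per-class recall (TP/(TP+FN)):
  cat: TP=5, FN=3+2=5 → 5/10 = 0.50000
  dog: TP=9, FN=3+1=4 → 9/13 = 0.69231
  fish: TP=4, FN=2+3=5 → 4/9 = 0.44444
Macro-recall = mean = (0.50000 + 0.69231 + 0.44444) / 3 = 0.5456

0.5456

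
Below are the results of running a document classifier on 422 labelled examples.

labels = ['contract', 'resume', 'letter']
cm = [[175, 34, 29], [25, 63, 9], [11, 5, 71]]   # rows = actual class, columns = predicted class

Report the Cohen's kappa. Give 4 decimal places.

0.5605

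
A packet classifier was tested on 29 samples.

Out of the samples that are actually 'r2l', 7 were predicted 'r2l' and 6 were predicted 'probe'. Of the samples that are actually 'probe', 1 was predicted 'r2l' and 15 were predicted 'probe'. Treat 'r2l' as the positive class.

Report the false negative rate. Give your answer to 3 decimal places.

FNR = FN/(FN+TP) = 6/(6+7) = 0.462

0.462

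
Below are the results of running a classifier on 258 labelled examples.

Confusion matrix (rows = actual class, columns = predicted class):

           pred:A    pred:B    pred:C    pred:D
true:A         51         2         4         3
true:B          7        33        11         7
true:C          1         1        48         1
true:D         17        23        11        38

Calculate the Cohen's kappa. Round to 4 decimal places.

0.5499

Observed agreement pₒ = trace/N = 170/258 = 0.65891
Expected agreement pₑ = Σ (rowᵢ·colᵢ)/N² = (60·76 + 58·59 + 51·74 + 89·49)/258² = 0.24213
κ = (pₒ − pₑ)/(1 − pₑ) = (0.65891 − 0.24213)/(1 − 0.24213) = 0.5499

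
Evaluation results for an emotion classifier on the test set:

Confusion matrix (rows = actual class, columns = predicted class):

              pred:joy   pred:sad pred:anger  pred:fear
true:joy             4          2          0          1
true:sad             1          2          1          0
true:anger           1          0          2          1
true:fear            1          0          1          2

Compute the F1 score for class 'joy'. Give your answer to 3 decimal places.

F1 score = 2·TP/(2·TP+FP+FN).
joy: TP=4, FP=1+1+1=3, FN=2+0+1=3 → 8/14 = 0.5714

0.571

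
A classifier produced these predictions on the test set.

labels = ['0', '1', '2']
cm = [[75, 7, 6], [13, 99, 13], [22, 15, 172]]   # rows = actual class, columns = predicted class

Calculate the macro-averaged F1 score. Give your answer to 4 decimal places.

0.8075

Per-class F1 score (2·TP/(2·TP+FP+FN)):
  0: TP=75, FP=13+22=35, FN=7+6=13 → 150/198 = 0.75758
  1: TP=99, FP=7+15=22, FN=13+13=26 → 198/246 = 0.80488
  2: TP=172, FP=6+13=19, FN=22+15=37 → 344/400 = 0.86000
Macro-F1 score = mean = (0.75758 + 0.80488 + 0.86000) / 3 = 0.8075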